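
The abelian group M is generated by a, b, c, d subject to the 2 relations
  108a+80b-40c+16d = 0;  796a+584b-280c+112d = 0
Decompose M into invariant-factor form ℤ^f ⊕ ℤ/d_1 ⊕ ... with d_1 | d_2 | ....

rank_ℚ(R)=2; free=4−2=2
SNF(R) diag = [4, 8] → torsion [4, 8]

Answer: M ≅ ℤ^2 ⊕ ℤ/4 ⊕ ℤ/8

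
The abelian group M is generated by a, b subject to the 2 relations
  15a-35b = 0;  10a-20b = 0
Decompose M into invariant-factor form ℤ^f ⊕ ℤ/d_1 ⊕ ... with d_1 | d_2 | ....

rank_ℚ(R)=2; free=2−2=0
SNF(R) diag = [5, 10] → torsion [5, 10]

Answer: M ≅ ℤ/5 ⊕ ℤ/10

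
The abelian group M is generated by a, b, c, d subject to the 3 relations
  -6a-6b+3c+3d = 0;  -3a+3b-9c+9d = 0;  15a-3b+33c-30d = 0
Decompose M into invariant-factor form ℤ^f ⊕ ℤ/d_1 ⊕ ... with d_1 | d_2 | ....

Answer: M ≅ ℤ^1 ⊕ ℤ/3 ⊕ ℤ/3 ⊕ ℤ/9

Derivation:
rank_ℚ(R)=3; free=4−3=1
SNF(R) diag = [3, 3, 9] → torsion [3, 3, 9]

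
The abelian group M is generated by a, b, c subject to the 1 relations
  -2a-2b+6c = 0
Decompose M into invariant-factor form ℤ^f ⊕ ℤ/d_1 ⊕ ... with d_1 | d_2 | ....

Answer: M ≅ ℤ^2 ⊕ ℤ/2

Derivation:
rank_ℚ(R)=1; free=3−1=2
SNF(R) diag = [2] → torsion [2]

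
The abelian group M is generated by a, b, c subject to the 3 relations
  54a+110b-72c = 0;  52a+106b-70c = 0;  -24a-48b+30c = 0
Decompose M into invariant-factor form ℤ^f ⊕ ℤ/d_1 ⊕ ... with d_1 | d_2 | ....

Answer: M ≅ ℤ/2 ⊕ ℤ/2 ⊕ ℤ/6

Derivation:
rank_ℚ(R)=3; free=3−3=0
SNF(R) diag = [2, 2, 6] → torsion [2, 2, 6]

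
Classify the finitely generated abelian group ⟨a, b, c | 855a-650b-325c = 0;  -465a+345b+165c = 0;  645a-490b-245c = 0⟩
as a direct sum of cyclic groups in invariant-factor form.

Answer: M ≅ ℤ/5 ⊕ ℤ/15 ⊕ ℤ/30

Derivation:
rank_ℚ(R)=3; free=3−3=0
SNF(R) diag = [5, 15, 30] → torsion [5, 15, 30]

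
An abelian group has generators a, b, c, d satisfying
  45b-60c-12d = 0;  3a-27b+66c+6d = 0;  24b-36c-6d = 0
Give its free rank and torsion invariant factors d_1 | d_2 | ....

Answer: M ≅ ℤ^1 ⊕ ℤ/3 ⊕ ℤ/3 ⊕ ℤ/6

Derivation:
rank_ℚ(R)=3; free=4−3=1
SNF(R) diag = [3, 3, 6] → torsion [3, 3, 6]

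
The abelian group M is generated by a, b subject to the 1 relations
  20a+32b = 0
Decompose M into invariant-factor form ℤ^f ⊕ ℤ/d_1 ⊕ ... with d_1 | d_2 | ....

rank_ℚ(R)=1; free=2−1=1
SNF(R) diag = [4] → torsion [4]

Answer: M ≅ ℤ^1 ⊕ ℤ/4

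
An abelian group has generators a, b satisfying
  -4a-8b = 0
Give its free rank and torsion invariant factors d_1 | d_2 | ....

Answer: M ≅ ℤ^1 ⊕ ℤ/4

Derivation:
rank_ℚ(R)=1; free=2−1=1
SNF(R) diag = [4] → torsion [4]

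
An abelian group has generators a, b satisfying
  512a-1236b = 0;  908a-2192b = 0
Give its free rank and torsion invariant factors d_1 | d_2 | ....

rank_ℚ(R)=2; free=2−2=0
SNF(R) diag = [4, 4] → torsion [4, 4]

Answer: M ≅ ℤ/4 ⊕ ℤ/4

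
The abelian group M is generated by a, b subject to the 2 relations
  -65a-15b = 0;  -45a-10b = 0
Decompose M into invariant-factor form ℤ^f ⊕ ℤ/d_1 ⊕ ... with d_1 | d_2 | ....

Answer: M ≅ ℤ/5 ⊕ ℤ/5

Derivation:
rank_ℚ(R)=2; free=2−2=0
SNF(R) diag = [5, 5] → torsion [5, 5]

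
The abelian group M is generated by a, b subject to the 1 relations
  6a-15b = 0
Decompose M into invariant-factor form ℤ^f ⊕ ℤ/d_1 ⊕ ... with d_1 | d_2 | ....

Answer: M ≅ ℤ^1 ⊕ ℤ/3

Derivation:
rank_ℚ(R)=1; free=2−1=1
SNF(R) diag = [3] → torsion [3]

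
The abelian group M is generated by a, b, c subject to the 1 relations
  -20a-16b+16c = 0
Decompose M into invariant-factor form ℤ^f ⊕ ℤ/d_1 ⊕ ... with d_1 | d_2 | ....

rank_ℚ(R)=1; free=3−1=2
SNF(R) diag = [4] → torsion [4]

Answer: M ≅ ℤ^2 ⊕ ℤ/4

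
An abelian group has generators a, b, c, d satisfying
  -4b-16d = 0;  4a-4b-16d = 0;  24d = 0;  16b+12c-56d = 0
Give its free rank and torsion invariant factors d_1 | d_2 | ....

rank_ℚ(R)=4; free=4−4=0
SNF(R) diag = [4, 4, 12, 24] → torsion [4, 4, 12, 24]

Answer: M ≅ ℤ/4 ⊕ ℤ/4 ⊕ ℤ/12 ⊕ ℤ/24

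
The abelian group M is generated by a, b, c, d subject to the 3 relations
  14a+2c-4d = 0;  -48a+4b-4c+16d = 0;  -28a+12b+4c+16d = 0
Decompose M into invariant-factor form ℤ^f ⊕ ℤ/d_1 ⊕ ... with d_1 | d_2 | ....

rank_ℚ(R)=3; free=4−3=1
SNF(R) diag = [2, 4, 4] → torsion [2, 4, 4]

Answer: M ≅ ℤ^1 ⊕ ℤ/2 ⊕ ℤ/4 ⊕ ℤ/4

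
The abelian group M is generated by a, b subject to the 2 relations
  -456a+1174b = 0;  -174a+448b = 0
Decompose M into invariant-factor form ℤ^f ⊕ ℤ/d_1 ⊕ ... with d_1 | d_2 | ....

Answer: M ≅ ℤ/2 ⊕ ℤ/6

Derivation:
rank_ℚ(R)=2; free=2−2=0
SNF(R) diag = [2, 6] → torsion [2, 6]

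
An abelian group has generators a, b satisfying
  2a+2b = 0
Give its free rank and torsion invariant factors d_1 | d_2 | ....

Answer: M ≅ ℤ^1 ⊕ ℤ/2

Derivation:
rank_ℚ(R)=1; free=2−1=1
SNF(R) diag = [2] → torsion [2]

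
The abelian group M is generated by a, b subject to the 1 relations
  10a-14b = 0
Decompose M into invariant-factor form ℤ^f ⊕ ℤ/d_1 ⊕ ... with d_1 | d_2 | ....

Answer: M ≅ ℤ^1 ⊕ ℤ/2

Derivation:
rank_ℚ(R)=1; free=2−1=1
SNF(R) diag = [2] → torsion [2]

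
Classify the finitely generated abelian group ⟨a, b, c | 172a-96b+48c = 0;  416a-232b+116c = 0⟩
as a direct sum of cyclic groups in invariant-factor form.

Answer: M ≅ ℤ^1 ⊕ ℤ/4 ⊕ ℤ/4

Derivation:
rank_ℚ(R)=2; free=3−2=1
SNF(R) diag = [4, 4] → torsion [4, 4]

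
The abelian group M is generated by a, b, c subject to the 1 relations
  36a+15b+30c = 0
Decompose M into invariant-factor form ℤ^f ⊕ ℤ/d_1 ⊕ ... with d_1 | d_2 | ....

rank_ℚ(R)=1; free=3−1=2
SNF(R) diag = [3] → torsion [3]

Answer: M ≅ ℤ^2 ⊕ ℤ/3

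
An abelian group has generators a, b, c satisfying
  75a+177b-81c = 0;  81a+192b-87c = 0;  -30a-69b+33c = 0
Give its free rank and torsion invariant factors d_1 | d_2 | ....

rank_ℚ(R)=3; free=3−3=0
SNF(R) diag = [3, 3, 3] → torsion [3, 3, 3]

Answer: M ≅ ℤ/3 ⊕ ℤ/3 ⊕ ℤ/3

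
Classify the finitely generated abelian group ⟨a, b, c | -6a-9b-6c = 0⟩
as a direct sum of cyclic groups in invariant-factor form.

Answer: M ≅ ℤ^2 ⊕ ℤ/3

Derivation:
rank_ℚ(R)=1; free=3−1=2
SNF(R) diag = [3] → torsion [3]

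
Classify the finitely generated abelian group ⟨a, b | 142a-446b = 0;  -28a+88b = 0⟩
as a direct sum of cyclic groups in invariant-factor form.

Answer: M ≅ ℤ/2 ⊕ ℤ/4

Derivation:
rank_ℚ(R)=2; free=2−2=0
SNF(R) diag = [2, 4] → torsion [2, 4]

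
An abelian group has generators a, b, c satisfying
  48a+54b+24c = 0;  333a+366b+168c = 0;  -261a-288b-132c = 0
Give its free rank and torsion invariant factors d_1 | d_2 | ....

Answer: M ≅ ℤ/3 ⊕ ℤ/6 ⊕ ℤ/12

Derivation:
rank_ℚ(R)=3; free=3−3=0
SNF(R) diag = [3, 6, 12] → torsion [3, 6, 12]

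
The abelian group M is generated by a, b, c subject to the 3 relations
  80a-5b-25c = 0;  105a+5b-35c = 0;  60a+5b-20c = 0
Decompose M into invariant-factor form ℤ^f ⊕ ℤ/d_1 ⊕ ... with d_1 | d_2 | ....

rank_ℚ(R)=3; free=3−3=0
SNF(R) diag = [5, 5, 15] → torsion [5, 5, 15]

Answer: M ≅ ℤ/5 ⊕ ℤ/5 ⊕ ℤ/15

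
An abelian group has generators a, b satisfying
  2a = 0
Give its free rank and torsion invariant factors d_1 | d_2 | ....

Answer: M ≅ ℤ^1 ⊕ ℤ/2

Derivation:
rank_ℚ(R)=1; free=2−1=1
SNF(R) diag = [2] → torsion [2]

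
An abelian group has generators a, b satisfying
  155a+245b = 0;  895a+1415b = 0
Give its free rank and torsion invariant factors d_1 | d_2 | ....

rank_ℚ(R)=2; free=2−2=0
SNF(R) diag = [5, 10] → torsion [5, 10]

Answer: M ≅ ℤ/5 ⊕ ℤ/10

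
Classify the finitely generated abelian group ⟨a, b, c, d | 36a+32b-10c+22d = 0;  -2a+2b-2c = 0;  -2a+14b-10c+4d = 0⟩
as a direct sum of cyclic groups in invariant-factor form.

Answer: M ≅ ℤ^1 ⊕ ℤ/2 ⊕ ℤ/2 ⊕ ℤ/4

Derivation:
rank_ℚ(R)=3; free=4−3=1
SNF(R) diag = [2, 2, 4] → torsion [2, 2, 4]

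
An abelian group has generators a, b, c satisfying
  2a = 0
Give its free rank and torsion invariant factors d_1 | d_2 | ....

Answer: M ≅ ℤ^2 ⊕ ℤ/2

Derivation:
rank_ℚ(R)=1; free=3−1=2
SNF(R) diag = [2] → torsion [2]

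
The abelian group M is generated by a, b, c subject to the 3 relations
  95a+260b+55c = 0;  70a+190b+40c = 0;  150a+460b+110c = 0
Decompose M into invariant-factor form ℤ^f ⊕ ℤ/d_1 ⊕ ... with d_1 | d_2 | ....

Answer: M ≅ ℤ/5 ⊕ ℤ/10 ⊕ ℤ/20

Derivation:
rank_ℚ(R)=3; free=3−3=0
SNF(R) diag = [5, 10, 20] → torsion [5, 10, 20]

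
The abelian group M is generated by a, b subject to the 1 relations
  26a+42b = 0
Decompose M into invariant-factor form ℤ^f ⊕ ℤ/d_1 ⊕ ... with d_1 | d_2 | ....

Answer: M ≅ ℤ^1 ⊕ ℤ/2

Derivation:
rank_ℚ(R)=1; free=2−1=1
SNF(R) diag = [2] → torsion [2]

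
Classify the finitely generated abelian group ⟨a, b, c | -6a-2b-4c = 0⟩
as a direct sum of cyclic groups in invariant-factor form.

Answer: M ≅ ℤ^2 ⊕ ℤ/2

Derivation:
rank_ℚ(R)=1; free=3−1=2
SNF(R) diag = [2] → torsion [2]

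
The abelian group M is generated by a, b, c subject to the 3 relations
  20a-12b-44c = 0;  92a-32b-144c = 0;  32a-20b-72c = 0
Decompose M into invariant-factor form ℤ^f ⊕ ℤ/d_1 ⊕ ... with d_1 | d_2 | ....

Answer: M ≅ ℤ/4 ⊕ ℤ/4 ⊕ ℤ/12

Derivation:
rank_ℚ(R)=3; free=3−3=0
SNF(R) diag = [4, 4, 12] → torsion [4, 4, 12]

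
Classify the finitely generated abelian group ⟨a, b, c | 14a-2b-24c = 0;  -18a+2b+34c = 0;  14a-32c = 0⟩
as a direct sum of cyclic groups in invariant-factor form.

rank_ℚ(R)=3; free=3−3=0
SNF(R) diag = [2, 2, 6] → torsion [2, 2, 6]

Answer: M ≅ ℤ/2 ⊕ ℤ/2 ⊕ ℤ/6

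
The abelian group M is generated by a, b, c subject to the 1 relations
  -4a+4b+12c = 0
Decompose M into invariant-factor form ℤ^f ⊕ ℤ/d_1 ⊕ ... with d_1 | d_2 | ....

rank_ℚ(R)=1; free=3−1=2
SNF(R) diag = [4] → torsion [4]

Answer: M ≅ ℤ^2 ⊕ ℤ/4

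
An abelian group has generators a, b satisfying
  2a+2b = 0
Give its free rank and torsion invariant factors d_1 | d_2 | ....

rank_ℚ(R)=1; free=2−1=1
SNF(R) diag = [2] → torsion [2]

Answer: M ≅ ℤ^1 ⊕ ℤ/2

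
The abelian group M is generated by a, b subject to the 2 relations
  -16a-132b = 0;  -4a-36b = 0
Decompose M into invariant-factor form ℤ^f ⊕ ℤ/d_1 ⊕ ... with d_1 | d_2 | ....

Answer: M ≅ ℤ/4 ⊕ ℤ/12

Derivation:
rank_ℚ(R)=2; free=2−2=0
SNF(R) diag = [4, 12] → torsion [4, 12]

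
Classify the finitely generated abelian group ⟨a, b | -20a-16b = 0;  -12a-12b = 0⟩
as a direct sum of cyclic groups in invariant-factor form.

rank_ℚ(R)=2; free=2−2=0
SNF(R) diag = [4, 12] → torsion [4, 12]

Answer: M ≅ ℤ/4 ⊕ ℤ/12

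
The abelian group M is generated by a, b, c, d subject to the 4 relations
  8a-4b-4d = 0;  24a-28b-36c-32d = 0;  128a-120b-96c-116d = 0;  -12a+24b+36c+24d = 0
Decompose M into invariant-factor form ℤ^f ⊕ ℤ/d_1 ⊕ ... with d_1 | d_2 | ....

Answer: M ≅ ℤ/4 ⊕ ℤ/4 ⊕ ℤ/12 ⊕ ℤ/36

Derivation:
rank_ℚ(R)=4; free=4−4=0
SNF(R) diag = [4, 4, 12, 36] → torsion [4, 4, 12, 36]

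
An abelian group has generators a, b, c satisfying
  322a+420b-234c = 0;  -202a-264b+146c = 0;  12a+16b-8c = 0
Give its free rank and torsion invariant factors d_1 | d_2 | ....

rank_ℚ(R)=3; free=3−3=0
SNF(R) diag = [2, 4, 4] → torsion [2, 4, 4]

Answer: M ≅ ℤ/2 ⊕ ℤ/4 ⊕ ℤ/4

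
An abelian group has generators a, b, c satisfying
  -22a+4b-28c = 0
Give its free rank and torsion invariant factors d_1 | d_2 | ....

Answer: M ≅ ℤ^2 ⊕ ℤ/2

Derivation:
rank_ℚ(R)=1; free=3−1=2
SNF(R) diag = [2] → torsion [2]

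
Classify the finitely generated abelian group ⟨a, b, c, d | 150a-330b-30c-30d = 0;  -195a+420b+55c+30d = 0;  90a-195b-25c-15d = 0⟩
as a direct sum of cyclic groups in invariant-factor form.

Answer: M ≅ ℤ^1 ⊕ ℤ/5 ⊕ ℤ/15 ⊕ ℤ/30

Derivation:
rank_ℚ(R)=3; free=4−3=1
SNF(R) diag = [5, 15, 30] → torsion [5, 15, 30]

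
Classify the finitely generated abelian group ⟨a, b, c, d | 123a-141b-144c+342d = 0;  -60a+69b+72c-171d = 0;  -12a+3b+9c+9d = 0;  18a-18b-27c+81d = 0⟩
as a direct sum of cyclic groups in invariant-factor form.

rank_ℚ(R)=4; free=4−4=0
SNF(R) diag = [3, 9, 27, 81] → torsion [3, 9, 27, 81]

Answer: M ≅ ℤ/3 ⊕ ℤ/9 ⊕ ℤ/27 ⊕ ℤ/81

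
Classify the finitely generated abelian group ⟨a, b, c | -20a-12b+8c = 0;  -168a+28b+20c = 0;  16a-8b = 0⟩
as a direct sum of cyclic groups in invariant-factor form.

Answer: M ≅ ℤ/4 ⊕ ℤ/4 ⊕ ℤ/8

Derivation:
rank_ℚ(R)=3; free=3−3=0
SNF(R) diag = [4, 4, 8] → torsion [4, 4, 8]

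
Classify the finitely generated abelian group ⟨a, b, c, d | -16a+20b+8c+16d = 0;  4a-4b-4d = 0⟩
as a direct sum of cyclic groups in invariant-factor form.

rank_ℚ(R)=2; free=4−2=2
SNF(R) diag = [4, 4] → torsion [4, 4]

Answer: M ≅ ℤ^2 ⊕ ℤ/4 ⊕ ℤ/4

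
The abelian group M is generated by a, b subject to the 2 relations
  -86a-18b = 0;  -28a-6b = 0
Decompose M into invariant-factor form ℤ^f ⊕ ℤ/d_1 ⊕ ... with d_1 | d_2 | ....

Answer: M ≅ ℤ/2 ⊕ ℤ/6

Derivation:
rank_ℚ(R)=2; free=2−2=0
SNF(R) diag = [2, 6] → torsion [2, 6]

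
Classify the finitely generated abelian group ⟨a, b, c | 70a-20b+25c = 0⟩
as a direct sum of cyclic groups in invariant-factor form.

rank_ℚ(R)=1; free=3−1=2
SNF(R) diag = [5] → torsion [5]

Answer: M ≅ ℤ^2 ⊕ ℤ/5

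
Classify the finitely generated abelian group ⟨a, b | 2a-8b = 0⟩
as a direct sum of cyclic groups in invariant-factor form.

Answer: M ≅ ℤ^1 ⊕ ℤ/2

Derivation:
rank_ℚ(R)=1; free=2−1=1
SNF(R) diag = [2] → torsion [2]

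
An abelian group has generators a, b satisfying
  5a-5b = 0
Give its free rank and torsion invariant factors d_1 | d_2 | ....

rank_ℚ(R)=1; free=2−1=1
SNF(R) diag = [5] → torsion [5]

Answer: M ≅ ℤ^1 ⊕ ℤ/5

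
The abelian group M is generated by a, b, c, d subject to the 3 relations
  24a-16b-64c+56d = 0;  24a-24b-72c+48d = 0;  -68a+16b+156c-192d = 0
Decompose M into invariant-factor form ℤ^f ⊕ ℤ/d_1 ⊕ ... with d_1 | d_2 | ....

rank_ℚ(R)=3; free=4−3=1
SNF(R) diag = [4, 8, 24] → torsion [4, 8, 24]

Answer: M ≅ ℤ^1 ⊕ ℤ/4 ⊕ ℤ/8 ⊕ ℤ/24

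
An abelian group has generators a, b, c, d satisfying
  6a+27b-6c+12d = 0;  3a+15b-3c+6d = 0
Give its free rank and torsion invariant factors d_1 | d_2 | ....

rank_ℚ(R)=2; free=4−2=2
SNF(R) diag = [3, 3] → torsion [3, 3]

Answer: M ≅ ℤ^2 ⊕ ℤ/3 ⊕ ℤ/3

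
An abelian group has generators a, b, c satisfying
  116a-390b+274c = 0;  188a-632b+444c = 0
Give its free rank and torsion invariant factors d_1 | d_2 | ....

rank_ℚ(R)=2; free=3−2=1
SNF(R) diag = [2, 4] → torsion [2, 4]

Answer: M ≅ ℤ^1 ⊕ ℤ/2 ⊕ ℤ/4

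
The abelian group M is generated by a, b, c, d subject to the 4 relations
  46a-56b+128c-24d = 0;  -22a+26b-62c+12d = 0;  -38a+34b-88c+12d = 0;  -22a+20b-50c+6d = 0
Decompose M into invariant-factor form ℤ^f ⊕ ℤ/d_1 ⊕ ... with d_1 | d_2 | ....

rank_ℚ(R)=4; free=4−4=0
SNF(R) diag = [2, 6, 6, 6] → torsion [2, 6, 6, 6]

Answer: M ≅ ℤ/2 ⊕ ℤ/6 ⊕ ℤ/6 ⊕ ℤ/6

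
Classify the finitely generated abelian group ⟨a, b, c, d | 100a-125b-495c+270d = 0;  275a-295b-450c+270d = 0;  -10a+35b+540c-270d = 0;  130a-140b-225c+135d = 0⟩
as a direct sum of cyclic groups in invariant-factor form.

Answer: M ≅ ℤ/5 ⊕ ℤ/15 ⊕ ℤ/45 ⊕ ℤ/135

Derivation:
rank_ℚ(R)=4; free=4−4=0
SNF(R) diag = [5, 15, 45, 135] → torsion [5, 15, 45, 135]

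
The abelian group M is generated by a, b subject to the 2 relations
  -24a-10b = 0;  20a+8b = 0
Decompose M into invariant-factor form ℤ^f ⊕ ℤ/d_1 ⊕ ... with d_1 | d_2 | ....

Answer: M ≅ ℤ/2 ⊕ ℤ/4

Derivation:
rank_ℚ(R)=2; free=2−2=0
SNF(R) diag = [2, 4] → torsion [2, 4]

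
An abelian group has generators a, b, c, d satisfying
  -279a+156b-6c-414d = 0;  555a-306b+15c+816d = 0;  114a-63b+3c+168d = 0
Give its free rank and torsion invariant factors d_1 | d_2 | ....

rank_ℚ(R)=3; free=4−3=1
SNF(R) diag = [3, 3, 3] → torsion [3, 3, 3]

Answer: M ≅ ℤ^1 ⊕ ℤ/3 ⊕ ℤ/3 ⊕ ℤ/3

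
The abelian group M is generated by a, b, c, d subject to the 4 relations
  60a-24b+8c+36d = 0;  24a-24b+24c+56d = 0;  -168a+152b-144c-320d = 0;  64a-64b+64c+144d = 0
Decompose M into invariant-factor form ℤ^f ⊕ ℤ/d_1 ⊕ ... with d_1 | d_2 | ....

Answer: M ≅ ℤ/4 ⊕ ℤ/8 ⊕ ℤ/8 ⊕ ℤ/16

Derivation:
rank_ℚ(R)=4; free=4−4=0
SNF(R) diag = [4, 8, 8, 16] → torsion [4, 8, 8, 16]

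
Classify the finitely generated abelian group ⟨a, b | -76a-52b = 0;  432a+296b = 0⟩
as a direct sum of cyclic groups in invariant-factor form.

rank_ℚ(R)=2; free=2−2=0
SNF(R) diag = [4, 8] → torsion [4, 8]

Answer: M ≅ ℤ/4 ⊕ ℤ/8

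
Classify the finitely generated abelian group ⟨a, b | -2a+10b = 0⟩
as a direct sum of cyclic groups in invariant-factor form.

Answer: M ≅ ℤ^1 ⊕ ℤ/2

Derivation:
rank_ℚ(R)=1; free=2−1=1
SNF(R) diag = [2] → torsion [2]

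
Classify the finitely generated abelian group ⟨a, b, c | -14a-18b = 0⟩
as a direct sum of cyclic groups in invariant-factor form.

rank_ℚ(R)=1; free=3−1=2
SNF(R) diag = [2] → torsion [2]

Answer: M ≅ ℤ^2 ⊕ ℤ/2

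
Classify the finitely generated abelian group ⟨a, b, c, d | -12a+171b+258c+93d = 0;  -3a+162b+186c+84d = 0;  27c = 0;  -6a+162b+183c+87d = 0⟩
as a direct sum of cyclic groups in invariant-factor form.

Answer: M ≅ ℤ/3 ⊕ ℤ/9 ⊕ ℤ/27 ⊕ ℤ/81

Derivation:
rank_ℚ(R)=4; free=4−4=0
SNF(R) diag = [3, 9, 27, 81] → torsion [3, 9, 27, 81]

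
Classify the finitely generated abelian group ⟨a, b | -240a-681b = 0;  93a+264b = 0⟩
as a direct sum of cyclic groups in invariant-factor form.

Answer: M ≅ ℤ/3 ⊕ ℤ/9

Derivation:
rank_ℚ(R)=2; free=2−2=0
SNF(R) diag = [3, 9] → torsion [3, 9]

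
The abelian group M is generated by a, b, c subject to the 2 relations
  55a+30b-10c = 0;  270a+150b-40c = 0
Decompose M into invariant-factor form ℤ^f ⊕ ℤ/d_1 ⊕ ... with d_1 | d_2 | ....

Answer: M ≅ ℤ^1 ⊕ ℤ/5 ⊕ ℤ/10

Derivation:
rank_ℚ(R)=2; free=3−2=1
SNF(R) diag = [5, 10] → torsion [5, 10]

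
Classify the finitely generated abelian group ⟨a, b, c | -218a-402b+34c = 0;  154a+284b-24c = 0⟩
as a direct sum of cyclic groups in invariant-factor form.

rank_ℚ(R)=2; free=3−2=1
SNF(R) diag = [2, 2] → torsion [2, 2]

Answer: M ≅ ℤ^1 ⊕ ℤ/2 ⊕ ℤ/2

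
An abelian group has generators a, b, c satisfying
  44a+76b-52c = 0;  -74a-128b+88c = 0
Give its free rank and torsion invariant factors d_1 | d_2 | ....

Answer: M ≅ ℤ^1 ⊕ ℤ/2 ⊕ ℤ/4

Derivation:
rank_ℚ(R)=2; free=3−2=1
SNF(R) diag = [2, 4] → torsion [2, 4]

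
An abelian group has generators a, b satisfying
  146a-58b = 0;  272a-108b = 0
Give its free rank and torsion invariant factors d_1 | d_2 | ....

Answer: M ≅ ℤ/2 ⊕ ℤ/4

Derivation:
rank_ℚ(R)=2; free=2−2=0
SNF(R) diag = [2, 4] → torsion [2, 4]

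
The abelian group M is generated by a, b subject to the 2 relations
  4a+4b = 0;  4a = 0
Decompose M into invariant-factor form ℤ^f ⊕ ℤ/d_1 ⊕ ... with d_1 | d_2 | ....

Answer: M ≅ ℤ/4 ⊕ ℤ/4

Derivation:
rank_ℚ(R)=2; free=2−2=0
SNF(R) diag = [4, 4] → torsion [4, 4]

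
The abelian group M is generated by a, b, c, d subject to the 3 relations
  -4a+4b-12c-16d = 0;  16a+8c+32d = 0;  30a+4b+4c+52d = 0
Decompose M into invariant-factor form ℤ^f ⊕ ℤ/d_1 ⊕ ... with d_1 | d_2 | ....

rank_ℚ(R)=3; free=4−3=1
SNF(R) diag = [2, 4, 8] → torsion [2, 4, 8]

Answer: M ≅ ℤ^1 ⊕ ℤ/2 ⊕ ℤ/4 ⊕ ℤ/8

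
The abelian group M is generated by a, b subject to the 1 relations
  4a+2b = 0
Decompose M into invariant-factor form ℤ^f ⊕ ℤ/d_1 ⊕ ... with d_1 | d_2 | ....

rank_ℚ(R)=1; free=2−1=1
SNF(R) diag = [2] → torsion [2]

Answer: M ≅ ℤ^1 ⊕ ℤ/2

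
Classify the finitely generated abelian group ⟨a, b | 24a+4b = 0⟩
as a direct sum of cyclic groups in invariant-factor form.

Answer: M ≅ ℤ^1 ⊕ ℤ/4

Derivation:
rank_ℚ(R)=1; free=2−1=1
SNF(R) diag = [4] → torsion [4]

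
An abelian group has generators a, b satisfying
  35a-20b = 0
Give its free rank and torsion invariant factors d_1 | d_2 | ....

Answer: M ≅ ℤ^1 ⊕ ℤ/5

Derivation:
rank_ℚ(R)=1; free=2−1=1
SNF(R) diag = [5] → torsion [5]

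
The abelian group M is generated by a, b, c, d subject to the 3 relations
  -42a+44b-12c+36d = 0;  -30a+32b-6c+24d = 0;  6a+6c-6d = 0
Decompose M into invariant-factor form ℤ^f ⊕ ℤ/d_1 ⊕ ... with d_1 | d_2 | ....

rank_ℚ(R)=3; free=4−3=1
SNF(R) diag = [2, 6, 6] → torsion [2, 6, 6]

Answer: M ≅ ℤ^1 ⊕ ℤ/2 ⊕ ℤ/6 ⊕ ℤ/6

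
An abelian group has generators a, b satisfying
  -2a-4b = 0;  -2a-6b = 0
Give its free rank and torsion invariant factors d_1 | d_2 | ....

rank_ℚ(R)=2; free=2−2=0
SNF(R) diag = [2, 2] → torsion [2, 2]

Answer: M ≅ ℤ/2 ⊕ ℤ/2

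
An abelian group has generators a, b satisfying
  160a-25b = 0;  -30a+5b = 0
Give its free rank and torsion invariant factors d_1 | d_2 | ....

Answer: M ≅ ℤ/5 ⊕ ℤ/10

Derivation:
rank_ℚ(R)=2; free=2−2=0
SNF(R) diag = [5, 10] → torsion [5, 10]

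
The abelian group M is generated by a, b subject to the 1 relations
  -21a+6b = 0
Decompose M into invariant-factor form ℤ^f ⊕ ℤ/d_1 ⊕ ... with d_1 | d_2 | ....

Answer: M ≅ ℤ^1 ⊕ ℤ/3

Derivation:
rank_ℚ(R)=1; free=2−1=1
SNF(R) diag = [3] → torsion [3]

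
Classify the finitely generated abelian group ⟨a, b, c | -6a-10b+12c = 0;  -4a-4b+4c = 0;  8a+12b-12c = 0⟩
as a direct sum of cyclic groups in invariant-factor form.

Answer: M ≅ ℤ/2 ⊕ ℤ/4 ⊕ ℤ/4

Derivation:
rank_ℚ(R)=3; free=3−3=0
SNF(R) diag = [2, 4, 4] → torsion [2, 4, 4]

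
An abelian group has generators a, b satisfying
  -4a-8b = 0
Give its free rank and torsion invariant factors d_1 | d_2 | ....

Answer: M ≅ ℤ^1 ⊕ ℤ/4

Derivation:
rank_ℚ(R)=1; free=2−1=1
SNF(R) diag = [4] → torsion [4]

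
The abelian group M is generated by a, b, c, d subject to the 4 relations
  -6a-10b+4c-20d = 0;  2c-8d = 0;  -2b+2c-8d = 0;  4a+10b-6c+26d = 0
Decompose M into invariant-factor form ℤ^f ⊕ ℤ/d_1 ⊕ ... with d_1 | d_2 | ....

Answer: M ≅ ℤ/2 ⊕ ℤ/2 ⊕ ℤ/2 ⊕ ℤ/2

Derivation:
rank_ℚ(R)=4; free=4−4=0
SNF(R) diag = [2, 2, 2, 2] → torsion [2, 2, 2, 2]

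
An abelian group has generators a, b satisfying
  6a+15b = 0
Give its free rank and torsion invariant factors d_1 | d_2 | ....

Answer: M ≅ ℤ^1 ⊕ ℤ/3

Derivation:
rank_ℚ(R)=1; free=2−1=1
SNF(R) diag = [3] → torsion [3]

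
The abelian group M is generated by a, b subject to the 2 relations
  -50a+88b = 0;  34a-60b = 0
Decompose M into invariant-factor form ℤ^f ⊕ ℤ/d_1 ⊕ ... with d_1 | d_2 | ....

Answer: M ≅ ℤ/2 ⊕ ℤ/4

Derivation:
rank_ℚ(R)=2; free=2−2=0
SNF(R) diag = [2, 4] → torsion [2, 4]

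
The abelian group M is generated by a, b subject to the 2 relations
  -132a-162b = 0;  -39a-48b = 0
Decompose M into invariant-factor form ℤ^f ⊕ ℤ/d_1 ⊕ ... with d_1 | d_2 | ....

Answer: M ≅ ℤ/3 ⊕ ℤ/6

Derivation:
rank_ℚ(R)=2; free=2−2=0
SNF(R) diag = [3, 6] → torsion [3, 6]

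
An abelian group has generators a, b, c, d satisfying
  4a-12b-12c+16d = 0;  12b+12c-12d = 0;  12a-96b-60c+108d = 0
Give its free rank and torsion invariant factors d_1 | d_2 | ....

rank_ℚ(R)=3; free=4−3=1
SNF(R) diag = [4, 12, 36] → torsion [4, 12, 36]

Answer: M ≅ ℤ^1 ⊕ ℤ/4 ⊕ ℤ/12 ⊕ ℤ/36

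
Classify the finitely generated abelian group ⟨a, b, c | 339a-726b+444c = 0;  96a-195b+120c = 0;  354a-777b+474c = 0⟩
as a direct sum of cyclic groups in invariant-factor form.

Answer: M ≅ ℤ/3 ⊕ ℤ/9 ⊕ ℤ/18

Derivation:
rank_ℚ(R)=3; free=3−3=0
SNF(R) diag = [3, 9, 18] → torsion [3, 9, 18]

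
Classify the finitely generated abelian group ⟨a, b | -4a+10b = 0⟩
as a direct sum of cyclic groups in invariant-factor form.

Answer: M ≅ ℤ^1 ⊕ ℤ/2

Derivation:
rank_ℚ(R)=1; free=2−1=1
SNF(R) diag = [2] → torsion [2]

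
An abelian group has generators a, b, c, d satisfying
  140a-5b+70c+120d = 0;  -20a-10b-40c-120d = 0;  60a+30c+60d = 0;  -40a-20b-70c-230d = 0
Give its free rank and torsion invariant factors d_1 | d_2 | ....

rank_ℚ(R)=4; free=4−4=0
SNF(R) diag = [5, 10, 30, 60] → torsion [5, 10, 30, 60]

Answer: M ≅ ℤ/5 ⊕ ℤ/10 ⊕ ℤ/30 ⊕ ℤ/60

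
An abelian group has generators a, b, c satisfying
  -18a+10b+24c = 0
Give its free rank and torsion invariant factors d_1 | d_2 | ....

rank_ℚ(R)=1; free=3−1=2
SNF(R) diag = [2] → torsion [2]

Answer: M ≅ ℤ^2 ⊕ ℤ/2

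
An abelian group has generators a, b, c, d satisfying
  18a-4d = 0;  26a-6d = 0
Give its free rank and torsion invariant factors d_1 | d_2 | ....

rank_ℚ(R)=2; free=4−2=2
SNF(R) diag = [2, 2] → torsion [2, 2]

Answer: M ≅ ℤ^2 ⊕ ℤ/2 ⊕ ℤ/2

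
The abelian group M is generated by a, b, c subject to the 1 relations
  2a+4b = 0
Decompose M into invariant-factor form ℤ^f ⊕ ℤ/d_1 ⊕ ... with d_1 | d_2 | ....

rank_ℚ(R)=1; free=3−1=2
SNF(R) diag = [2] → torsion [2]

Answer: M ≅ ℤ^2 ⊕ ℤ/2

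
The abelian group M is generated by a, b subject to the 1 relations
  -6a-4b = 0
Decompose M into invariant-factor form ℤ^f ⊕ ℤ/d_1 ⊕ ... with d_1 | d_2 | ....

rank_ℚ(R)=1; free=2−1=1
SNF(R) diag = [2] → torsion [2]

Answer: M ≅ ℤ^1 ⊕ ℤ/2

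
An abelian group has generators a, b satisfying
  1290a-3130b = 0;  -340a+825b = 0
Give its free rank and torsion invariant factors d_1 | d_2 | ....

Answer: M ≅ ℤ/5 ⊕ ℤ/10

Derivation:
rank_ℚ(R)=2; free=2−2=0
SNF(R) diag = [5, 10] → torsion [5, 10]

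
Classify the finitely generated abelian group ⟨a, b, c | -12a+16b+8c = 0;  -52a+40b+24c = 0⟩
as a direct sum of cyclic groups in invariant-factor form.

rank_ℚ(R)=2; free=3−2=1
SNF(R) diag = [4, 8] → torsion [4, 8]

Answer: M ≅ ℤ^1 ⊕ ℤ/4 ⊕ ℤ/8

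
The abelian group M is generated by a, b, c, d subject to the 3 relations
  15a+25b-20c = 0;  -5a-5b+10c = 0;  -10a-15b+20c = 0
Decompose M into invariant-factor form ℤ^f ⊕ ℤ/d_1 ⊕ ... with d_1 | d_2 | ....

Answer: M ≅ ℤ^1 ⊕ ℤ/5 ⊕ ℤ/5 ⊕ ℤ/10

Derivation:
rank_ℚ(R)=3; free=4−3=1
SNF(R) diag = [5, 5, 10] → torsion [5, 5, 10]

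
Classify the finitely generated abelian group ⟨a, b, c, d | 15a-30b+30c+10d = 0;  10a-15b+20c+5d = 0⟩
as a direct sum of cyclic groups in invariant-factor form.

Answer: M ≅ ℤ^2 ⊕ ℤ/5 ⊕ ℤ/5

Derivation:
rank_ℚ(R)=2; free=4−2=2
SNF(R) diag = [5, 5] → torsion [5, 5]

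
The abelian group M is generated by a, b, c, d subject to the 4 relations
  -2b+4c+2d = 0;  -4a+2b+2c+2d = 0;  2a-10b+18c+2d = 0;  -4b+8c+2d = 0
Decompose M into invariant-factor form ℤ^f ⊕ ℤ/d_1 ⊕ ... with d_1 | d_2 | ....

rank_ℚ(R)=4; free=4−4=0
SNF(R) diag = [2, 2, 2, 2] → torsion [2, 2, 2, 2]

Answer: M ≅ ℤ/2 ⊕ ℤ/2 ⊕ ℤ/2 ⊕ ℤ/2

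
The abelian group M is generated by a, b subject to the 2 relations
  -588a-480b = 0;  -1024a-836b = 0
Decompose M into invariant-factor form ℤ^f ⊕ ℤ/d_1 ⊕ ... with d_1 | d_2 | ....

Answer: M ≅ ℤ/4 ⊕ ℤ/12

Derivation:
rank_ℚ(R)=2; free=2−2=0
SNF(R) diag = [4, 12] → torsion [4, 12]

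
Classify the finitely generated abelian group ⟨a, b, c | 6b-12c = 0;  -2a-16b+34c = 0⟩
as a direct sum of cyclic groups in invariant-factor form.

rank_ℚ(R)=2; free=3−2=1
SNF(R) diag = [2, 6] → torsion [2, 6]

Answer: M ≅ ℤ^1 ⊕ ℤ/2 ⊕ ℤ/6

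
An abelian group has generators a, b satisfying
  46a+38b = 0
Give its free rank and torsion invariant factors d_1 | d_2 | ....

rank_ℚ(R)=1; free=2−1=1
SNF(R) diag = [2] → torsion [2]

Answer: M ≅ ℤ^1 ⊕ ℤ/2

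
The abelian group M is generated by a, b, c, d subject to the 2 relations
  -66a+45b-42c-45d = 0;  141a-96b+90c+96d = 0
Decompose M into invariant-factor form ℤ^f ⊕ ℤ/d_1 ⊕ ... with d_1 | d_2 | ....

rank_ℚ(R)=2; free=4−2=2
SNF(R) diag = [3, 3] → torsion [3, 3]

Answer: M ≅ ℤ^2 ⊕ ℤ/3 ⊕ ℤ/3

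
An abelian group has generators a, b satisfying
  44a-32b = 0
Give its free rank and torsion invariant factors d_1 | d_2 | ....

Answer: M ≅ ℤ^1 ⊕ ℤ/4

Derivation:
rank_ℚ(R)=1; free=2−1=1
SNF(R) diag = [4] → torsion [4]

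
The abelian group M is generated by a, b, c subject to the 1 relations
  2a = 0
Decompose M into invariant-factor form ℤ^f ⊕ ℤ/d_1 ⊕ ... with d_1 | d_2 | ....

Answer: M ≅ ℤ^2 ⊕ ℤ/2

Derivation:
rank_ℚ(R)=1; free=3−1=2
SNF(R) diag = [2] → torsion [2]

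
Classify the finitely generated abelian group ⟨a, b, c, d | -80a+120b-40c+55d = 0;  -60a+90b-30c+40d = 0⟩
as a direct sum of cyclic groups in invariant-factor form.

Answer: M ≅ ℤ^2 ⊕ ℤ/5 ⊕ ℤ/10

Derivation:
rank_ℚ(R)=2; free=4−2=2
SNF(R) diag = [5, 10] → torsion [5, 10]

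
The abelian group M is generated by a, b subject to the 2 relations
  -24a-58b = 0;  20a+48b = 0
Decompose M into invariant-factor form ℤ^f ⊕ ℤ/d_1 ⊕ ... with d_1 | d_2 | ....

rank_ℚ(R)=2; free=2−2=0
SNF(R) diag = [2, 4] → torsion [2, 4]

Answer: M ≅ ℤ/2 ⊕ ℤ/4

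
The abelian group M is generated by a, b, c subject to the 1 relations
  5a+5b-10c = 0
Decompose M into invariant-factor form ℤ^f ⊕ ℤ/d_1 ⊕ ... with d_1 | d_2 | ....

Answer: M ≅ ℤ^2 ⊕ ℤ/5

Derivation:
rank_ℚ(R)=1; free=3−1=2
SNF(R) diag = [5] → torsion [5]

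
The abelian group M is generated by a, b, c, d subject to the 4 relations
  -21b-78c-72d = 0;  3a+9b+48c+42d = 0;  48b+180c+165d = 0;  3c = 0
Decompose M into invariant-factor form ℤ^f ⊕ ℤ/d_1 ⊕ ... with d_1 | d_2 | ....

rank_ℚ(R)=4; free=4−4=0
SNF(R) diag = [3, 3, 3, 3] → torsion [3, 3, 3, 3]

Answer: M ≅ ℤ/3 ⊕ ℤ/3 ⊕ ℤ/3 ⊕ ℤ/3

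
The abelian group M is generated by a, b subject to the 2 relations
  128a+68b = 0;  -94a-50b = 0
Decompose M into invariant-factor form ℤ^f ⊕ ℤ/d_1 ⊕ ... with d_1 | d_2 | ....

Answer: M ≅ ℤ/2 ⊕ ℤ/4

Derivation:
rank_ℚ(R)=2; free=2−2=0
SNF(R) diag = [2, 4] → torsion [2, 4]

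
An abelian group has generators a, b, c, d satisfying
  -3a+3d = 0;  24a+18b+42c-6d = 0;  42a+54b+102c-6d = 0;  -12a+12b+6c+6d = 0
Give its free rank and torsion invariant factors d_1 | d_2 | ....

Answer: M ≅ ℤ/3 ⊕ ℤ/6 ⊕ ℤ/6 ⊕ ℤ/18

Derivation:
rank_ℚ(R)=4; free=4−4=0
SNF(R) diag = [3, 6, 6, 18] → torsion [3, 6, 6, 18]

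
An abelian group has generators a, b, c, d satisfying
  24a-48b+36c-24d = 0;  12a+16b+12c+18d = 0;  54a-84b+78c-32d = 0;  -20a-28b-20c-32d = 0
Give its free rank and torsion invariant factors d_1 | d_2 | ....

rank_ℚ(R)=4; free=4−4=0
SNF(R) diag = [2, 2, 4, 12] → torsion [2, 2, 4, 12]

Answer: M ≅ ℤ/2 ⊕ ℤ/2 ⊕ ℤ/4 ⊕ ℤ/12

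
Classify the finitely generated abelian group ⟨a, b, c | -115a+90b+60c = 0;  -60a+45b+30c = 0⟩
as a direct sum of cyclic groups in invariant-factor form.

rank_ℚ(R)=2; free=3−2=1
SNF(R) diag = [5, 15] → torsion [5, 15]

Answer: M ≅ ℤ^1 ⊕ ℤ/5 ⊕ ℤ/15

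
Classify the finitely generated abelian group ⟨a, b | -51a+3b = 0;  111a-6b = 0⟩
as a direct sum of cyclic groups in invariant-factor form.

rank_ℚ(R)=2; free=2−2=0
SNF(R) diag = [3, 9] → torsion [3, 9]

Answer: M ≅ ℤ/3 ⊕ ℤ/9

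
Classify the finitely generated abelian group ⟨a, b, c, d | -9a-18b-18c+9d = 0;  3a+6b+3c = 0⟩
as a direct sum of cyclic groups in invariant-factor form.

rank_ℚ(R)=2; free=4−2=2
SNF(R) diag = [3, 9] → torsion [3, 9]

Answer: M ≅ ℤ^2 ⊕ ℤ/3 ⊕ ℤ/9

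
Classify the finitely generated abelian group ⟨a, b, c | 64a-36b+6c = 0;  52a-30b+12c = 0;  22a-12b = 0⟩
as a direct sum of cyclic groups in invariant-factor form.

rank_ℚ(R)=3; free=3−3=0
SNF(R) diag = [2, 6, 6] → torsion [2, 6, 6]

Answer: M ≅ ℤ/2 ⊕ ℤ/6 ⊕ ℤ/6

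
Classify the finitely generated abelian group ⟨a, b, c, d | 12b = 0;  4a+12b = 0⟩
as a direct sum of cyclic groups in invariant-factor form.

Answer: M ≅ ℤ^2 ⊕ ℤ/4 ⊕ ℤ/12

Derivation:
rank_ℚ(R)=2; free=4−2=2
SNF(R) diag = [4, 12] → torsion [4, 12]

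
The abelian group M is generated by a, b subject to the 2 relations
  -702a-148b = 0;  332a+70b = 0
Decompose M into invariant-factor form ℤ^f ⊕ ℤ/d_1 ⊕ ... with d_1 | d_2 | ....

Answer: M ≅ ℤ/2 ⊕ ℤ/2

Derivation:
rank_ℚ(R)=2; free=2−2=0
SNF(R) diag = [2, 2] → torsion [2, 2]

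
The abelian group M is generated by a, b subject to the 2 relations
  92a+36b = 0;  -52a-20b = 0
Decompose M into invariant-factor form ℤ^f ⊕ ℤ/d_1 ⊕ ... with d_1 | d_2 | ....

rank_ℚ(R)=2; free=2−2=0
SNF(R) diag = [4, 8] → torsion [4, 8]

Answer: M ≅ ℤ/4 ⊕ ℤ/8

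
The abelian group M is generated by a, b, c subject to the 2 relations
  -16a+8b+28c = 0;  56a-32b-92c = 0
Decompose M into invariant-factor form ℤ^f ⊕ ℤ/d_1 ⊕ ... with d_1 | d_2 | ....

rank_ℚ(R)=2; free=3−2=1
SNF(R) diag = [4, 8] → torsion [4, 8]

Answer: M ≅ ℤ^1 ⊕ ℤ/4 ⊕ ℤ/8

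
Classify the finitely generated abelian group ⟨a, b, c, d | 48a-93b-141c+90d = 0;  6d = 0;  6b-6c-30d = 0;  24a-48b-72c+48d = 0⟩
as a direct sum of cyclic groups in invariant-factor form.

rank_ℚ(R)=4; free=4−4=0
SNF(R) diag = [3, 6, 12, 24] → torsion [3, 6, 12, 24]

Answer: M ≅ ℤ/3 ⊕ ℤ/6 ⊕ ℤ/12 ⊕ ℤ/24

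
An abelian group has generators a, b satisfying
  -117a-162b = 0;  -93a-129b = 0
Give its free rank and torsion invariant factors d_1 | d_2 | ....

rank_ℚ(R)=2; free=2−2=0
SNF(R) diag = [3, 9] → torsion [3, 9]

Answer: M ≅ ℤ/3 ⊕ ℤ/9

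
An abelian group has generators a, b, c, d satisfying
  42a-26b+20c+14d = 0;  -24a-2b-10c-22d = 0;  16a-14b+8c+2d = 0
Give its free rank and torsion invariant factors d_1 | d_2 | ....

rank_ℚ(R)=3; free=4−3=1
SNF(R) diag = [2, 2, 6] → torsion [2, 2, 6]

Answer: M ≅ ℤ^1 ⊕ ℤ/2 ⊕ ℤ/2 ⊕ ℤ/6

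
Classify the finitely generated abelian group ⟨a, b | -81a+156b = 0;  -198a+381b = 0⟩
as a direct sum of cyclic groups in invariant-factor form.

rank_ℚ(R)=2; free=2−2=0
SNF(R) diag = [3, 9] → torsion [3, 9]

Answer: M ≅ ℤ/3 ⊕ ℤ/9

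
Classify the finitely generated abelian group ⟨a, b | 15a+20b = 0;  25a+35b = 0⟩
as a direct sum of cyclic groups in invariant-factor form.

rank_ℚ(R)=2; free=2−2=0
SNF(R) diag = [5, 5] → torsion [5, 5]

Answer: M ≅ ℤ/5 ⊕ ℤ/5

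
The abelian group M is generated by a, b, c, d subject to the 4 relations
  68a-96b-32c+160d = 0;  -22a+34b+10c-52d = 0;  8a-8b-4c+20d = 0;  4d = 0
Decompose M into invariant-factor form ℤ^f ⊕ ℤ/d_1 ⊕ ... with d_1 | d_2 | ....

Answer: M ≅ ℤ/2 ⊕ ℤ/4 ⊕ ℤ/4 ⊕ ℤ/4

Derivation:
rank_ℚ(R)=4; free=4−4=0
SNF(R) diag = [2, 4, 4, 4] → torsion [2, 4, 4, 4]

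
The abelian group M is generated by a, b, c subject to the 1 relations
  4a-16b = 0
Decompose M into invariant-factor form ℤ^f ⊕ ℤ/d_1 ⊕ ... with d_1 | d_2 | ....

Answer: M ≅ ℤ^2 ⊕ ℤ/4

Derivation:
rank_ℚ(R)=1; free=3−1=2
SNF(R) diag = [4] → torsion [4]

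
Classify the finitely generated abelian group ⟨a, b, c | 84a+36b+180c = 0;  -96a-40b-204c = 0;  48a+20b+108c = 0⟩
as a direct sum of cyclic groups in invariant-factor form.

Answer: M ≅ ℤ/4 ⊕ ℤ/12 ⊕ ℤ/12

Derivation:
rank_ℚ(R)=3; free=3−3=0
SNF(R) diag = [4, 12, 12] → torsion [4, 12, 12]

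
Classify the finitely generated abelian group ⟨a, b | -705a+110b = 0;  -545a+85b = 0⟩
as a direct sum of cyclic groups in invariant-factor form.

Answer: M ≅ ℤ/5 ⊕ ℤ/5

Derivation:
rank_ℚ(R)=2; free=2−2=0
SNF(R) diag = [5, 5] → torsion [5, 5]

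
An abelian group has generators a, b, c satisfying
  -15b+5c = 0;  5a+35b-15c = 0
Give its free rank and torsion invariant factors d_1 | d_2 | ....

Answer: M ≅ ℤ^1 ⊕ ℤ/5 ⊕ ℤ/5

Derivation:
rank_ℚ(R)=2; free=3−2=1
SNF(R) diag = [5, 5] → torsion [5, 5]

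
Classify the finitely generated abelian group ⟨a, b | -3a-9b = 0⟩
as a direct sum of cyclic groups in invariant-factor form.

rank_ℚ(R)=1; free=2−1=1
SNF(R) diag = [3] → torsion [3]

Answer: M ≅ ℤ^1 ⊕ ℤ/3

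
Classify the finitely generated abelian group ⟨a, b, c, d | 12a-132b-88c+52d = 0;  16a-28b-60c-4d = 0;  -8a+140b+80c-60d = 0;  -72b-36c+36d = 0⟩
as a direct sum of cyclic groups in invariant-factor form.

Answer: M ≅ ℤ/4 ⊕ ℤ/4 ⊕ ℤ/12 ⊕ ℤ/36

Derivation:
rank_ℚ(R)=4; free=4−4=0
SNF(R) diag = [4, 4, 12, 36] → torsion [4, 4, 12, 36]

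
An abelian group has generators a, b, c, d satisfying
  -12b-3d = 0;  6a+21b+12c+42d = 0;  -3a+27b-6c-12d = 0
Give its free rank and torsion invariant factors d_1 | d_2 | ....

rank_ℚ(R)=3; free=4−3=1
SNF(R) diag = [3, 3, 3] → torsion [3, 3, 3]

Answer: M ≅ ℤ^1 ⊕ ℤ/3 ⊕ ℤ/3 ⊕ ℤ/3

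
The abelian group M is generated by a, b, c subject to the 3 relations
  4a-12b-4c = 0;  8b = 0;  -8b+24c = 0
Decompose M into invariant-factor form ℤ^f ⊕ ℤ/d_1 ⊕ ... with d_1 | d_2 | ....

rank_ℚ(R)=3; free=3−3=0
SNF(R) diag = [4, 8, 24] → torsion [4, 8, 24]

Answer: M ≅ ℤ/4 ⊕ ℤ/8 ⊕ ℤ/24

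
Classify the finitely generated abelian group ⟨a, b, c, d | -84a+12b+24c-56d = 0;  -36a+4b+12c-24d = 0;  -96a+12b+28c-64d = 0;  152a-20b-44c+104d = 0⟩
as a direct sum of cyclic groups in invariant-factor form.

Answer: M ≅ ℤ/4 ⊕ ℤ/4 ⊕ ℤ/4 ⊕ ℤ/8

Derivation:
rank_ℚ(R)=4; free=4−4=0
SNF(R) diag = [4, 4, 4, 8] → torsion [4, 4, 4, 8]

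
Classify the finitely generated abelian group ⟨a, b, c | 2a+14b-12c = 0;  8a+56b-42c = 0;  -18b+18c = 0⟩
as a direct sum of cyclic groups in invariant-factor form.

Answer: M ≅ ℤ/2 ⊕ ℤ/6 ⊕ ℤ/18

Derivation:
rank_ℚ(R)=3; free=3−3=0
SNF(R) diag = [2, 6, 18] → torsion [2, 6, 18]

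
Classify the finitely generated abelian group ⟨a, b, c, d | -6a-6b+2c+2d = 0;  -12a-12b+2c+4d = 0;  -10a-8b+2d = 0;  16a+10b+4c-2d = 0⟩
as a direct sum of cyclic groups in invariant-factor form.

rank_ℚ(R)=4; free=4−4=0
SNF(R) diag = [2, 2, 2, 2] → torsion [2, 2, 2, 2]

Answer: M ≅ ℤ/2 ⊕ ℤ/2 ⊕ ℤ/2 ⊕ ℤ/2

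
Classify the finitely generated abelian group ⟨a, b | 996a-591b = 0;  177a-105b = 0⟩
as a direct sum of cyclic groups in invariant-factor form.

rank_ℚ(R)=2; free=2−2=0
SNF(R) diag = [3, 9] → torsion [3, 9]

Answer: M ≅ ℤ/3 ⊕ ℤ/9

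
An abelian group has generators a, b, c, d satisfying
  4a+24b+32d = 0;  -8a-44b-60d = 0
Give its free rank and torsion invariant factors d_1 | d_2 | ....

Answer: M ≅ ℤ^2 ⊕ ℤ/4 ⊕ ℤ/4

Derivation:
rank_ℚ(R)=2; free=4−2=2
SNF(R) diag = [4, 4] → torsion [4, 4]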